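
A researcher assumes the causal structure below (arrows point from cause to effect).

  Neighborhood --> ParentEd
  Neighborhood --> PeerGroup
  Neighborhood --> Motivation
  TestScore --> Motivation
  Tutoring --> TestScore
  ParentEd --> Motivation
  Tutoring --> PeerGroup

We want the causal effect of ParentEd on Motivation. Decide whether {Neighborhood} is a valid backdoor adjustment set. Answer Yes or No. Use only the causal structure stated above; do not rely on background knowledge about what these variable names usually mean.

Yes

Backdoor paths from ParentEd to Motivation (paths whose first edge points into ParentEd):
  P1: ParentEd <- Neighborhood -> PeerGroup <- Tutoring -> TestScore -> Motivation
  P2: ParentEd <- Neighborhood -> Motivation
Condition 1 (no descendant of ParentEd in the set): holds — descendants of ParentEd are {Motivation}; none are in {Neighborhood}.
Condition 2 (every backdoor path blocked by {Neighborhood}):
  P1: blocked at fork node Neighborhood ∈ conditioning set.
  P2: blocked at fork node Neighborhood ∈ conditioning set.
{Neighborhood} satisfies the backdoor criterion.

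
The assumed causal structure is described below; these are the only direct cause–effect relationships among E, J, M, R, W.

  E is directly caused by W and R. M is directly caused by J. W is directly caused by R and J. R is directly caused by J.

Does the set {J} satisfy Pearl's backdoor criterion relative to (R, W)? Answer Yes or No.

Backdoor paths from R to W (paths whose first edge points into R):
  P1: R <- J -> W
Condition 1 (no descendant of R in the set): holds — descendants of R are {E, W}; none are in {J}.
Condition 2 (every backdoor path blocked by {J}):
  P1: blocked at fork node J ∈ conditioning set.
{J} satisfies the backdoor criterion.

Yes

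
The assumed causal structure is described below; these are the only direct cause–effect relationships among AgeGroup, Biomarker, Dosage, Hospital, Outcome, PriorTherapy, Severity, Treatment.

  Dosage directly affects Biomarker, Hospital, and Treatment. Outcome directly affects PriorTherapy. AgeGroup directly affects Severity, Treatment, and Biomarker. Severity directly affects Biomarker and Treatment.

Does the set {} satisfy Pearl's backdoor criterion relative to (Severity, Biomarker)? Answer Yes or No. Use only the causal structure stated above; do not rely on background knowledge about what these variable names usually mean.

No

Backdoor paths from Severity to Biomarker (paths whose first edge points into Severity):
  P1: Severity <- AgeGroup -> Treatment <- Dosage -> Biomarker
  P2: Severity <- AgeGroup -> Biomarker
Condition 1 (no descendant of Severity in the set): holds — descendants of Severity are {Biomarker, Treatment}; none are in {}.
Condition 2 (every backdoor path blocked by {}):
  P1: blocked at collider Treatment (neither it nor any descendant is in the conditioning set).
  P2: open — no interior node is in the conditioning set.
{} does not satisfy the backdoor criterion.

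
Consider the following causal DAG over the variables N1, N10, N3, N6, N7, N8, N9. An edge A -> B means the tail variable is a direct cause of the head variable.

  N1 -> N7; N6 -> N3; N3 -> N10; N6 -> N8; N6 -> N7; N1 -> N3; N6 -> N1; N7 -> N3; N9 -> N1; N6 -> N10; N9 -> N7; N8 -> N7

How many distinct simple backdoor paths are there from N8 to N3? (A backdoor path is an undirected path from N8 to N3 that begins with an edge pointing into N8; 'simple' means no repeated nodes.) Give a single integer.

8

A backdoor path from N8 to N3 is any simple undirected path whose first edge points into N8 (i.e. leaves N8 via a parent).
Parents of N8: {N6}.
Enumerating:
  P1: N8 <- N6 -> N1 <- N9 -> N7 -> N3
  P2: N8 <- N6 -> N1 -> N7 -> N3
  P3: N8 <- N6 -> N1 -> N3
  P4: N8 <- N6 -> N7 <- N9 -> N1 -> N3
  P5: N8 <- N6 -> N7 <- N1 -> N3
  P6: N8 <- N6 -> N7 -> N3
  P7: N8 <- N6 -> N3
  P8: N8 <- N6 -> N10 <- N3
That exhausts the simple backdoor paths. Count: 8.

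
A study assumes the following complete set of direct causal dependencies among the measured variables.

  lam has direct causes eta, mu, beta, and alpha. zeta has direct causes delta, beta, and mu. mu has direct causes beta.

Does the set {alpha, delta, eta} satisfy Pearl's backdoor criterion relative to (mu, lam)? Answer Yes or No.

Backdoor paths from mu to lam (paths whose first edge points into mu):
  P1: mu <- beta -> lam
Condition 1 (no descendant of mu in the set): holds — descendants of mu are {lam, zeta}; none are in {alpha, delta, eta}.
Condition 2 (every backdoor path blocked by {alpha, delta, eta}):
  P1: open — no interior node is in the conditioning set.
{alpha, delta, eta} does not satisfy the backdoor criterion.

No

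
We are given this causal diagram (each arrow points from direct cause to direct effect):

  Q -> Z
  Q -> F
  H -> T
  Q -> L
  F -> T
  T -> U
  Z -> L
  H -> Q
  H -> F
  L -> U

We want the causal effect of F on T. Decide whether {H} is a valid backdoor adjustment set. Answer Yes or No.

Yes

Backdoor paths from F to T (paths whose first edge points into F):
  P1: F <- H -> Q -> Z -> L -> U <- T
  P2: F <- H -> Q -> L -> U <- T
  P3: F <- H -> T
  P4: F <- Q <- H -> T
  P5: F <- Q -> Z -> L -> U <- T
  P6: F <- Q -> L -> U <- T
Condition 1 (no descendant of F in the set): holds — descendants of F are {T, U}; none are in {H}.
Condition 2 (every backdoor path blocked by {H}):
  P1: blocked at fork node H ∈ conditioning set.
  P2: blocked at fork node H ∈ conditioning set.
  P3: blocked at fork node H ∈ conditioning set.
  P4: blocked at fork node H ∈ conditioning set.
  P5: blocked at collider U (neither it nor any descendant is in the conditioning set).
  P6: blocked at collider U (neither it nor any descendant is in the conditioning set).
{H} satisfies the backdoor criterion.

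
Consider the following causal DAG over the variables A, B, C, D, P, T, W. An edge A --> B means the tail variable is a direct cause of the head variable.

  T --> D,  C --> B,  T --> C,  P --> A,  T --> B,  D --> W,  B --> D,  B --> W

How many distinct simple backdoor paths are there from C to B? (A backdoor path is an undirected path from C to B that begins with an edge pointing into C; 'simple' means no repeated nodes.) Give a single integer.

3

A backdoor path from C to B is any simple undirected path whose first edge points into C (i.e. leaves C via a parent).
Parents of C: {T}.
Enumerating:
  P1: C <- T -> B
  P2: C <- T -> D <- B
  P3: C <- T -> D -> W <- B
That exhausts the simple backdoor paths. Count: 3.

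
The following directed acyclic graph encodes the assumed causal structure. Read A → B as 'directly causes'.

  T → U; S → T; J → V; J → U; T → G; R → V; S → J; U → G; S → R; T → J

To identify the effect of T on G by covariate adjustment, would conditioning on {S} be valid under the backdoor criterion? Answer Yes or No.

Backdoor paths from T to G (paths whose first edge points into T):
  P1: T <- S -> R -> V <- J -> U -> G
  P2: T <- S -> J -> U -> G
Condition 1 (no descendant of T in the set): holds — descendants of T are {G, J, U, V}; none are in {S}.
Condition 2 (every backdoor path blocked by {S}):
  P1: blocked at fork node S ∈ conditioning set.
  P2: blocked at fork node S ∈ conditioning set.
{S} satisfies the backdoor criterion.

Yes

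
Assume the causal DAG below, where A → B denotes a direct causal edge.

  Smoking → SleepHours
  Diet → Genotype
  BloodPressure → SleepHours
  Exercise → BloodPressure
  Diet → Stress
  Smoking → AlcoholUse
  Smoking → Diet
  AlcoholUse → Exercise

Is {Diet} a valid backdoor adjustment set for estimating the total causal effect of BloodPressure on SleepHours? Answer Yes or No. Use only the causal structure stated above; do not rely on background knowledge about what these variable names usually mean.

No

Backdoor paths from BloodPressure to SleepHours (paths whose first edge points into BloodPressure):
  P1: BloodPressure <- Exercise <- AlcoholUse <- Smoking -> SleepHours
Condition 1 (no descendant of BloodPressure in the set): holds — descendants of BloodPressure are {SleepHours}; none are in {Diet}.
Condition 2 (every backdoor path blocked by {Diet}):
  P1: open — no interior node is in the conditioning set.
{Diet} does not satisfy the backdoor criterion.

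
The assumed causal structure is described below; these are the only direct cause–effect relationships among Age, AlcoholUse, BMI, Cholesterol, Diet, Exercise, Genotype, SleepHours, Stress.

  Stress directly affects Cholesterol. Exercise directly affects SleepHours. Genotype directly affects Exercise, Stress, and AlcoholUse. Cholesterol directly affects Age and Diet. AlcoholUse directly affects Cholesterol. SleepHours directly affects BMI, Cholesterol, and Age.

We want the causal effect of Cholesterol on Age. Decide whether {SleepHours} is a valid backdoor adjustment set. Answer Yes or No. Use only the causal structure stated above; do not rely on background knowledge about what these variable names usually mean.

Backdoor paths from Cholesterol to Age (paths whose first edge points into Cholesterol):
  P1: Cholesterol <- Stress <- Genotype -> Exercise -> SleepHours -> Age
  P2: Cholesterol <- SleepHours -> Age
  P3: Cholesterol <- AlcoholUse <- Genotype -> Exercise -> SleepHours -> Age
Condition 1 (no descendant of Cholesterol in the set): holds — descendants of Cholesterol are {Age, Diet}; none are in {SleepHours}.
Condition 2 (every backdoor path blocked by {SleepHours}):
  P1: blocked at chain node SleepHours ∈ conditioning set.
  P2: blocked at fork node SleepHours ∈ conditioning set.
  P3: blocked at chain node SleepHours ∈ conditioning set.
{SleepHours} satisfies the backdoor criterion.

Yes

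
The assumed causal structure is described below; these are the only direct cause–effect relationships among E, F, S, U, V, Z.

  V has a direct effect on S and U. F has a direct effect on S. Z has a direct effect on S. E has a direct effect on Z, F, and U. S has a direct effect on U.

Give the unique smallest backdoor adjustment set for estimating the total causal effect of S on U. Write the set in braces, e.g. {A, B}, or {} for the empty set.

{E, V}

Variables eligible for adjustment (non-descendants of S, excluding S and U): {E, F, V, Z}.
Backdoor paths from S to U:
  P1: S <- V -> U
  P2: S <- F <- E -> U
  P3: S <- Z <- E -> U
The empty set is not sufficient: P1 (S <- V -> U) has no collider blocking it and no conditioned non-collider, so it is open.
Try {E, V}:
  P1: blocked at fork node V ∈ conditioning set.
  P2: blocked at fork node E ∈ conditioning set.
  P3: blocked at fork node E ∈ conditioning set.
{E, V} contains no descendant of S and blocks every backdoor path.
Every element of {E, V} is needed (dropping E leaves P2 open; dropping V leaves P1 open), so no proper subset is valid.
Among all size-2 subsets of the eligible variables, only {E, V} blocks every backdoor path, so it is the unique smallest valid adjustment set.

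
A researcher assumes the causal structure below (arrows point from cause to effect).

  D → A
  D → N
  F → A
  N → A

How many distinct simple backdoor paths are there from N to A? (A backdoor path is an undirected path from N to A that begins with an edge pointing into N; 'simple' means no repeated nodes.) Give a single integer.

A backdoor path from N to A is any simple undirected path whose first edge points into N (i.e. leaves N via a parent).
Parents of N: {D}.
Enumerating:
  P1: N <- D -> A
That exhausts the simple backdoor paths. Count: 1.

1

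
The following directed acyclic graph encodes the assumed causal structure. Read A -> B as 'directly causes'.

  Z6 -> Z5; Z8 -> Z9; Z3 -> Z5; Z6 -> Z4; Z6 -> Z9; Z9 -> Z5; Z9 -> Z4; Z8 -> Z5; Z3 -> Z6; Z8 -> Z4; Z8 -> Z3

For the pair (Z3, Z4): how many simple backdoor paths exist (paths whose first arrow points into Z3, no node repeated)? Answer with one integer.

8

A backdoor path from Z3 to Z4 is any simple undirected path whose first edge points into Z3 (i.e. leaves Z3 via a parent).
Parents of Z3: {Z8}.
Enumerating:
  P1: Z3 <- Z8 -> Z9 <- Z6 -> Z4
  P2: Z3 <- Z8 -> Z9 -> Z4
  P3: Z3 <- Z8 -> Z9 -> Z5 <- Z6 -> Z4
  P4: Z3 <- Z8 -> Z4
  P5: Z3 <- Z8 -> Z5 <- Z6 -> Z9 -> Z4
  P6: Z3 <- Z8 -> Z5 <- Z6 -> Z4
  P7: Z3 <- Z8 -> Z5 <- Z9 <- Z6 -> Z4
  P8: Z3 <- Z8 -> Z5 <- Z9 -> Z4
That exhausts the simple backdoor paths. Count: 8.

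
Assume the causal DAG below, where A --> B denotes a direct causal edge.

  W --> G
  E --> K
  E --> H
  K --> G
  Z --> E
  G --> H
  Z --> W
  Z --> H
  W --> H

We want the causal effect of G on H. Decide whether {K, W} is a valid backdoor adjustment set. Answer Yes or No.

Yes

Backdoor paths from G to H (paths whose first edge points into G):
  P1: G <- W <- Z -> E -> H
  P2: G <- W <- Z -> H
  P3: G <- W -> H
  P4: G <- K <- E <- Z -> W -> H
  P5: G <- K <- E <- Z -> H
  P6: G <- K <- E -> H
Condition 1 (no descendant of G in the set): holds — descendants of G are {H}; none are in {K, W}.
Condition 2 (every backdoor path blocked by {K, W}):
  P1: blocked at chain node W ∈ conditioning set.
  P2: blocked at chain node W ∈ conditioning set.
  P3: blocked at fork node W ∈ conditioning set.
  P4: blocked at chain node K ∈ conditioning set.
  P5: blocked at chain node K ∈ conditioning set.
  P6: blocked at chain node K ∈ conditioning set.
{K, W} satisfies the backdoor criterion.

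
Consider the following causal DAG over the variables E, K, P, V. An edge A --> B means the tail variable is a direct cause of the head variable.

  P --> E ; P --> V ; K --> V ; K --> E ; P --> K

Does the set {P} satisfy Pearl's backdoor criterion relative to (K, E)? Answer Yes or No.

Yes

Backdoor paths from K to E (paths whose first edge points into K):
  P1: K <- P -> E
Condition 1 (no descendant of K in the set): holds — descendants of K are {E, V}; none are in {P}.
Condition 2 (every backdoor path blocked by {P}):
  P1: blocked at fork node P ∈ conditioning set.
{P} satisfies the backdoor criterion.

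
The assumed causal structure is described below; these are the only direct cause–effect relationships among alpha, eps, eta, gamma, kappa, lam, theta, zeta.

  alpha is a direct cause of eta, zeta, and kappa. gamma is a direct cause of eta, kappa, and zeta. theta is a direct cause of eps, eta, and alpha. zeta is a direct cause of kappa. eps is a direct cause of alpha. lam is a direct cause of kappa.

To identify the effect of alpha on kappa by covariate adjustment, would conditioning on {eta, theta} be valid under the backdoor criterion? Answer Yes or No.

Backdoor paths from alpha to kappa (paths whose first edge points into alpha):
  P1: alpha <- theta -> eta <- gamma -> zeta -> kappa
  P2: alpha <- theta -> eta <- gamma -> kappa
  P3: alpha <- eps <- theta -> eta <- gamma -> zeta -> kappa
  P4: alpha <- eps <- theta -> eta <- gamma -> kappa
Condition 1 (no descendant of alpha in the set): FAILS — eta is a descendant of alpha.
Condition 2 (every backdoor path blocked by {eta, theta}):
  P1: blocked at fork node theta ∈ conditioning set.
  P2: blocked at fork node theta ∈ conditioning set.
  P3: blocked at fork node theta ∈ conditioning set.
  P4: blocked at fork node theta ∈ conditioning set.
{eta, theta} does not satisfy the backdoor criterion.

No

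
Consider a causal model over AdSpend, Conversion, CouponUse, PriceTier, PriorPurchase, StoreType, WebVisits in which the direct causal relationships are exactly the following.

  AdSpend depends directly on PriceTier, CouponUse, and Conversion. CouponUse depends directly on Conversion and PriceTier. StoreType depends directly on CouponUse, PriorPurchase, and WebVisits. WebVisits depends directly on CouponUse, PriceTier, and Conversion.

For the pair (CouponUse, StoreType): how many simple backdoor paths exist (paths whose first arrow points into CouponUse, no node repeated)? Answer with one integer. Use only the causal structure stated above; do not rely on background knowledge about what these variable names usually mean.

A backdoor path from CouponUse to StoreType is any simple undirected path whose first edge points into CouponUse (i.e. leaves CouponUse via a parent).
Parents of CouponUse: {Conversion, PriceTier}.
Enumerating:
  P1: CouponUse <- Conversion -> WebVisits -> StoreType
  P2: CouponUse <- Conversion -> AdSpend <- PriceTier -> WebVisits -> StoreType
  P3: CouponUse <- PriceTier -> WebVisits -> StoreType
  P4: CouponUse <- PriceTier -> AdSpend <- Conversion -> WebVisits -> StoreType
That exhausts the simple backdoor paths. Count: 4.

4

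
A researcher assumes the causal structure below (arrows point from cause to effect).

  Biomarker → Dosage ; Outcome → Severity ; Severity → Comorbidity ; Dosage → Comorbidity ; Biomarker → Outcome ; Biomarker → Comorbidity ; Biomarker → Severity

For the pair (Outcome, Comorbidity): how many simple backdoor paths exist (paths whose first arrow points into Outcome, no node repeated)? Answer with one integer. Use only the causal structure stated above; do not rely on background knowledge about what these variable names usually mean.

A backdoor path from Outcome to Comorbidity is any simple undirected path whose first edge points into Outcome (i.e. leaves Outcome via a parent).
Parents of Outcome: {Biomarker}.
Enumerating:
  P1: Outcome <- Biomarker -> Dosage -> Comorbidity
  P2: Outcome <- Biomarker -> Severity -> Comorbidity
  P3: Outcome <- Biomarker -> Comorbidity
That exhausts the simple backdoor paths. Count: 3.

3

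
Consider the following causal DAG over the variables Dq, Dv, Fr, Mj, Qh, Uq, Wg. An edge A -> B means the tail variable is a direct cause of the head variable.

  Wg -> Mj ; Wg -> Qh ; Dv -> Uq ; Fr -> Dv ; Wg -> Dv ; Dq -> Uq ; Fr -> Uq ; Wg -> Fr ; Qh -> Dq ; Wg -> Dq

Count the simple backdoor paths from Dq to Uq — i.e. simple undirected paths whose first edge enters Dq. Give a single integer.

8

A backdoor path from Dq to Uq is any simple undirected path whose first edge points into Dq (i.e. leaves Dq via a parent).
Parents of Dq: {Qh, Wg}.
Enumerating:
  P1: Dq <- Wg -> Fr -> Dv -> Uq
  P2: Dq <- Wg -> Fr -> Uq
  P3: Dq <- Wg -> Dv <- Fr -> Uq
  P4: Dq <- Wg -> Dv -> Uq
  P5: Dq <- Qh <- Wg -> Fr -> Dv -> Uq
  P6: Dq <- Qh <- Wg -> Fr -> Uq
  P7: Dq <- Qh <- Wg -> Dv <- Fr -> Uq
  P8: Dq <- Qh <- Wg -> Dv -> Uq
That exhausts the simple backdoor paths. Count: 8.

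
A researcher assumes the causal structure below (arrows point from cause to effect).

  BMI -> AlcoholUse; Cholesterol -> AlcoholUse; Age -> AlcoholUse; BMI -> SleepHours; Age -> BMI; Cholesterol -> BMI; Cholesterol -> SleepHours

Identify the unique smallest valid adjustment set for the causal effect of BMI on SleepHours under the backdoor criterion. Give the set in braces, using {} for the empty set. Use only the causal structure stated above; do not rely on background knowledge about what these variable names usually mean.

Variables eligible for adjustment (non-descendants of BMI, excluding BMI and SleepHours): {Age, Cholesterol}.
Backdoor paths from BMI to SleepHours:
  P1: BMI <- Age -> AlcoholUse <- Cholesterol -> SleepHours
  P2: BMI <- Cholesterol -> SleepHours
The empty set is not sufficient: P2 (BMI <- Cholesterol -> SleepHours) has no collider blocking it and no conditioned non-collider, so it is open.
Try {Cholesterol}:
  P1: blocked at collider AlcoholUse (neither it nor any descendant is in the conditioning set).
  P2: blocked at fork node Cholesterol ∈ conditioning set.
{Cholesterol} contains no descendant of BMI and blocks every backdoor path.
No other singleton works — e.g. {Age} leaves P2 open — so {Cholesterol} is the unique smallest valid adjustment set.

{Cholesterol}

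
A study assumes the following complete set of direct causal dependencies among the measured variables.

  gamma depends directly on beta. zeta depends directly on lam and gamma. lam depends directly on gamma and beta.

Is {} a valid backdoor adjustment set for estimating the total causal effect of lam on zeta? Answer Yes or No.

No

Backdoor paths from lam to zeta (paths whose first edge points into lam):
  P1: lam <- beta -> gamma -> zeta
  P2: lam <- gamma -> zeta
Condition 1 (no descendant of lam in the set): holds — descendants of lam are {zeta}; none are in {}.
Condition 2 (every backdoor path blocked by {}):
  P1: open — no interior node is in the conditioning set.
  P2: open — no interior node is in the conditioning set.
{} does not satisfy the backdoor criterion.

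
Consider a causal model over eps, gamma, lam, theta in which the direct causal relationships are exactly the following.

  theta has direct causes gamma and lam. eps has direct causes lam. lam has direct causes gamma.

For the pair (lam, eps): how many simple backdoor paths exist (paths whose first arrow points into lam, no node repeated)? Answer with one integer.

A backdoor path from lam to eps is any simple undirected path whose first edge points into lam (i.e. leaves lam via a parent).
Parents of lam: {gamma}.
No simple path from any parent of lam reaches eps without revisiting lam, so there are no backdoor paths.

0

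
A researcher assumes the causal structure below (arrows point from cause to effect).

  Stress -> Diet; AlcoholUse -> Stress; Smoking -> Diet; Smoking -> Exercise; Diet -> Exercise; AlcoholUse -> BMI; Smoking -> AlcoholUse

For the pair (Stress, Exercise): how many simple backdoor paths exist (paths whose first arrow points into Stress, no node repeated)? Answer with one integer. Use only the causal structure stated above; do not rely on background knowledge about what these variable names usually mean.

A backdoor path from Stress to Exercise is any simple undirected path whose first edge points into Stress (i.e. leaves Stress via a parent).
Parents of Stress: {AlcoholUse}.
Enumerating:
  P1: Stress <- AlcoholUse <- Smoking -> Diet -> Exercise
  P2: Stress <- AlcoholUse <- Smoking -> Exercise
That exhausts the simple backdoor paths. Count: 2.

2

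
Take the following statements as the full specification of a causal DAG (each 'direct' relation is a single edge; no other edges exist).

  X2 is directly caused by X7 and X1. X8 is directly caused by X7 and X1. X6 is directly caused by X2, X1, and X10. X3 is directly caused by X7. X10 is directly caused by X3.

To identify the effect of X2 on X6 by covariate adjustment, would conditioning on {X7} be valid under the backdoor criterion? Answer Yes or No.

Backdoor paths from X2 to X6 (paths whose first edge points into X2):
  P1: X2 <- X1 -> X8 <- X7 -> X3 -> X10 -> X6
  P2: X2 <- X1 -> X6
  P3: X2 <- X7 -> X8 <- X1 -> X6
  P4: X2 <- X7 -> X3 -> X10 -> X6
Condition 1 (no descendant of X2 in the set): holds — descendants of X2 are {X6}; none are in {X7}.
Condition 2 (every backdoor path blocked by {X7}):
  P1: blocked at collider X8 (neither it nor any descendant is in the conditioning set).
  P2: open — no interior node is in the conditioning set.
  P3: blocked at fork node X7 ∈ conditioning set.
  P4: blocked at fork node X7 ∈ conditioning set.
{X7} does not satisfy the backdoor criterion.

No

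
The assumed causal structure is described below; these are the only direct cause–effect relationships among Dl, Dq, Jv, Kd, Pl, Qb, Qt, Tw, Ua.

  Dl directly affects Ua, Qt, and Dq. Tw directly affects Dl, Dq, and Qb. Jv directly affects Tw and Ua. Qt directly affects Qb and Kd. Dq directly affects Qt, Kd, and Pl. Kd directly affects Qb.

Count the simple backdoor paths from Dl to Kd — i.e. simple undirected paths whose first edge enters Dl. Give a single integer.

A backdoor path from Dl to Kd is any simple undirected path whose first edge points into Dl (i.e. leaves Dl via a parent).
Parents of Dl: {Tw}.
Enumerating:
  P1: Dl <- Tw -> Dq -> Qt -> Kd
  P2: Dl <- Tw -> Dq -> Qt -> Qb <- Kd
  P3: Dl <- Tw -> Dq -> Kd
  P4: Dl <- Tw -> Qb <- Qt <- Dq -> Kd
  P5: Dl <- Tw -> Qb <- Qt -> Kd
  P6: Dl <- Tw -> Qb <- Kd
That exhausts the simple backdoor paths. Count: 6.

6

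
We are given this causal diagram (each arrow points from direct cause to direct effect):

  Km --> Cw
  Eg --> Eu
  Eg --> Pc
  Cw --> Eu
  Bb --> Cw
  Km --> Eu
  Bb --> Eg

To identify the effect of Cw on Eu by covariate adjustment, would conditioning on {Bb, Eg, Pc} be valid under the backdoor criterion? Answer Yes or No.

No

Backdoor paths from Cw to Eu (paths whose first edge points into Cw):
  P1: Cw <- Bb -> Eg -> Eu
  P2: Cw <- Km -> Eu
Condition 1 (no descendant of Cw in the set): holds — descendants of Cw are {Eu}; none are in {Bb, Eg, Pc}.
Condition 2 (every backdoor path blocked by {Bb, Eg, Pc}):
  P1: blocked at fork node Bb ∈ conditioning set.
  P2: open — no interior node is in the conditioning set.
{Bb, Eg, Pc} does not satisfy the backdoor criterion.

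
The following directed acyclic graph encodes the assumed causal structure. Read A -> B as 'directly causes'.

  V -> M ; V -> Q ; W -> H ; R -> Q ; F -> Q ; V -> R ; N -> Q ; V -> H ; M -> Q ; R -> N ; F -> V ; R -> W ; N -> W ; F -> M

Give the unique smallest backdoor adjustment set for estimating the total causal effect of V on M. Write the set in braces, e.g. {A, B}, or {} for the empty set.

Variables eligible for adjustment (non-descendants of V, excluding V and M): {F}.
Backdoor paths from V to M:
  P1: V <- F -> M
  P2: V <- F -> Q <- M
The empty set is not sufficient: P1 (V <- F -> M) has no collider blocking it and no conditioned non-collider, so it is open.
Try {F}:
  P1: blocked at fork node F ∈ conditioning set.
  P2: blocked at fork node F ∈ conditioning set.
{F} contains no descendant of V and blocks every backdoor path.
{F} is the unique smallest valid adjustment set.

{F}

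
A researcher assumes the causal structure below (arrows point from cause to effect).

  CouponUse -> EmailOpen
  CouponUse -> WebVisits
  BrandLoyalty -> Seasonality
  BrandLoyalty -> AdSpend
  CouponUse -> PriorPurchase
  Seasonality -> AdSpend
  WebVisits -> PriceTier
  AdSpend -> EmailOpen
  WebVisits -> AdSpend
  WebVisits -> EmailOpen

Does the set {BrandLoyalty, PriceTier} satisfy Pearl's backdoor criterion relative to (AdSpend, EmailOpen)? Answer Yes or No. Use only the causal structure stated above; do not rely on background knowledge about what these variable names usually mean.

Backdoor paths from AdSpend to EmailOpen (paths whose first edge points into AdSpend):
  P1: AdSpend <- WebVisits <- CouponUse -> EmailOpen
  P2: AdSpend <- WebVisits -> EmailOpen
Condition 1 (no descendant of AdSpend in the set): holds — descendants of AdSpend are {EmailOpen}; none are in {BrandLoyalty, PriceTier}.
Condition 2 (every backdoor path blocked by {BrandLoyalty, PriceTier}):
  P1: open — no interior node is in the conditioning set.
  P2: open — no interior node is in the conditioning set.
{BrandLoyalty, PriceTier} does not satisfy the backdoor criterion.

No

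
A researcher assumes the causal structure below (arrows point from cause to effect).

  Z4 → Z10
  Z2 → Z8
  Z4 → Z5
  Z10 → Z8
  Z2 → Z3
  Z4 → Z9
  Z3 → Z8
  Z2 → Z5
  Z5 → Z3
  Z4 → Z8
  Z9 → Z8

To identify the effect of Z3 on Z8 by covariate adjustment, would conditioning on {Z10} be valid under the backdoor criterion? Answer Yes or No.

No

Backdoor paths from Z3 to Z8 (paths whose first edge points into Z3):
  P1: Z3 <- Z2 -> Z5 <- Z4 -> Z10 -> Z8
  P2: Z3 <- Z2 -> Z5 <- Z4 -> Z9 -> Z8
  P3: Z3 <- Z2 -> Z5 <- Z4 -> Z8
  P4: Z3 <- Z2 -> Z8
  P5: Z3 <- Z5 <- Z2 -> Z8
  P6: Z3 <- Z5 <- Z4 -> Z10 -> Z8
  P7: Z3 <- Z5 <- Z4 -> Z9 -> Z8
  P8: Z3 <- Z5 <- Z4 -> Z8
Condition 1 (no descendant of Z3 in the set): holds — descendants of Z3 are {Z8}; none are in {Z10}.
Condition 2 (every backdoor path blocked by {Z10}):
  P1: blocked at collider Z5 (neither it nor any descendant is in the conditioning set).
  P2: blocked at collider Z5 (neither it nor any descendant is in the conditioning set).
  P3: blocked at collider Z5 (neither it nor any descendant is in the conditioning set).
  P4: open — no interior node is in the conditioning set.
  P5: open — no interior node is in the conditioning set.
  P6: blocked at chain node Z10 ∈ conditioning set.
  P7: open — no interior node is in the conditioning set.
  P8: open — no interior node is in the conditioning set.
{Z10} does not satisfy the backdoor criterion.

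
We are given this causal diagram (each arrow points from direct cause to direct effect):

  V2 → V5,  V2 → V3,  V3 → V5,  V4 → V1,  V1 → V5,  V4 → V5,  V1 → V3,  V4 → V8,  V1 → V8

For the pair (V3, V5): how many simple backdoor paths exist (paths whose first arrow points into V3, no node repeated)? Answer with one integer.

4

A backdoor path from V3 to V5 is any simple undirected path whose first edge points into V3 (i.e. leaves V3 via a parent).
Parents of V3: {V1, V2}.
Enumerating:
  P1: V3 <- V2 -> V5
  P2: V3 <- V1 <- V4 -> V5
  P3: V3 <- V1 -> V8 <- V4 -> V5
  P4: V3 <- V1 -> V5
That exhausts the simple backdoor paths. Count: 4.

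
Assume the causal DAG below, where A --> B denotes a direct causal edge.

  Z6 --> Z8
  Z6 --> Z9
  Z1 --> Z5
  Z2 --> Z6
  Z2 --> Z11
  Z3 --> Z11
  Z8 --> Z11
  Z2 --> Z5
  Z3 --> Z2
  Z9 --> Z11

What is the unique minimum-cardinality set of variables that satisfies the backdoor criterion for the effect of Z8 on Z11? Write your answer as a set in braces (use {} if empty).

{Z6}

Variables eligible for adjustment (non-descendants of Z8, excluding Z8 and Z11): {Z1, Z2, Z3, Z5, Z6, Z9}.
Backdoor paths from Z8 to Z11:
  P1: Z8 <- Z6 <- Z2 <- Z3 -> Z11
  P2: Z8 <- Z6 <- Z2 -> Z11
  P3: Z8 <- Z6 -> Z9 -> Z11
The empty set is not sufficient: P1 (Z8 <- Z6 <- Z2 <- Z3 -> Z11) has no collider blocking it and no conditioned non-collider, so it is open.
Try {Z6}:
  P1: blocked at chain node Z6 ∈ conditioning set.
  P2: blocked at chain node Z6 ∈ conditioning set.
  P3: blocked at fork node Z6 ∈ conditioning set.
{Z6} contains no descendant of Z8 and blocks every backdoor path.
No other singleton works — e.g. {Z3} leaves P2 open — so {Z6} is the unique smallest valid adjustment set.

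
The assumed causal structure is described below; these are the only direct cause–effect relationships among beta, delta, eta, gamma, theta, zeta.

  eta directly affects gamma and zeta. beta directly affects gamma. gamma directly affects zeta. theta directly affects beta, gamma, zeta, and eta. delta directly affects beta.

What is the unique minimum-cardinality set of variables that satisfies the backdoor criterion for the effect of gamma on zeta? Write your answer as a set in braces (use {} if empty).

Variables eligible for adjustment (non-descendants of gamma, excluding gamma and zeta): {beta, delta, eta, theta}.
Backdoor paths from gamma to zeta:
  P1: gamma <- theta -> eta -> zeta
  P2: gamma <- theta -> zeta
  P3: gamma <- eta <- theta -> zeta
  P4: gamma <- eta -> zeta
  P5: gamma <- beta <- theta -> eta -> zeta
  P6: gamma <- beta <- theta -> zeta
The empty set is not sufficient: P1 (gamma <- theta -> eta -> zeta) has no collider blocking it and no conditioned non-collider, so it is open.
Try {eta, theta}:
  P1: blocked at fork node theta ∈ conditioning set.
  P2: blocked at fork node theta ∈ conditioning set.
  P3: blocked at chain node eta ∈ conditioning set.
  P4: blocked at fork node eta ∈ conditioning set.
  P5: blocked at fork node theta ∈ conditioning set.
  P6: blocked at fork node theta ∈ conditioning set.
{eta, theta} contains no descendant of gamma and blocks every backdoor path.
Every element of {eta, theta} is needed (dropping eta leaves P4 open; dropping theta leaves P2 open), so no proper subset is valid.
Among all size-2 subsets of the eligible variables, only {eta, theta} blocks every backdoor path, so it is the unique smallest valid adjustment set.

{eta, theta}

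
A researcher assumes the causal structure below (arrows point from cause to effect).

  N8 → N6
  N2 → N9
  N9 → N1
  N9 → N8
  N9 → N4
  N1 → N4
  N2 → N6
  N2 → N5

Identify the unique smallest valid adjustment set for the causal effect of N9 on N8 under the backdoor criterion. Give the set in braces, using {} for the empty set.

Variables eligible for adjustment (non-descendants of N9, excluding N9 and N8): {N2, N5}.
Backdoor paths from N9 to N8:
  P1: N9 <- N2 -> N6 <- N8
Each backdoor path contains an unconditioned collider, so every path is already blocked with the empty conditioning set:
  P1: blocked at collider N6 (neither it nor any descendant is in the conditioning set).
The empty set is therefore the unique smallest valid set.

{}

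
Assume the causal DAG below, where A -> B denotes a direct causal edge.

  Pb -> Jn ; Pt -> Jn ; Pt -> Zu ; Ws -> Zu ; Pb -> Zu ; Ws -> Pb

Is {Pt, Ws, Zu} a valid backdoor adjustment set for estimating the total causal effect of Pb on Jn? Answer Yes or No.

No

Backdoor paths from Pb to Jn (paths whose first edge points into Pb):
  P1: Pb <- Ws -> Zu <- Pt -> Jn
Condition 1 (no descendant of Pb in the set): FAILS — Zu is a descendant of Pb.
Condition 2 (every backdoor path blocked by {Pt, Ws, Zu}):
  P1: blocked at fork node Ws ∈ conditioning set.
{Pt, Ws, Zu} does not satisfy the backdoor criterion.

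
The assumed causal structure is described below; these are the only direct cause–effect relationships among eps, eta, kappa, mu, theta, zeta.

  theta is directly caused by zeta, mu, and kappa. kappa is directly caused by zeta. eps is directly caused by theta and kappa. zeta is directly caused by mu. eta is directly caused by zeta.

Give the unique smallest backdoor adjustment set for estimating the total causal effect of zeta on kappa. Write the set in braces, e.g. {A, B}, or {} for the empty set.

{}

Variables eligible for adjustment (non-descendants of zeta, excluding zeta and kappa): {mu}.
Backdoor paths from zeta to kappa:
  P1: zeta <- mu -> theta <- kappa
  P2: zeta <- mu -> theta -> eps <- kappa
Each backdoor path contains an unconditioned collider, so every path is already blocked with the empty conditioning set:
  P1: blocked at collider theta (neither it nor any descendant is in the conditioning set).
  P2: blocked at collider eps (neither it nor any descendant is in the conditioning set).
The empty set is therefore the unique smallest valid set.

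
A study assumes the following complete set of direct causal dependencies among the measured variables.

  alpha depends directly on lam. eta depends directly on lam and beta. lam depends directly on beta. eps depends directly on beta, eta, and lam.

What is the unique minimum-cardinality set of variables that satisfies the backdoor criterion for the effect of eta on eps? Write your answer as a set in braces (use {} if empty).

Variables eligible for adjustment (non-descendants of eta, excluding eta and eps): {alpha, beta, lam}.
Backdoor paths from eta to eps:
  P1: eta <- beta -> lam -> eps
  P2: eta <- beta -> eps
  P3: eta <- lam <- beta -> eps
  P4: eta <- lam -> eps
The empty set is not sufficient: P1 (eta <- beta -> lam -> eps) has no collider blocking it and no conditioned non-collider, so it is open.
Try {beta, lam}:
  P1: blocked at fork node beta ∈ conditioning set.
  P2: blocked at fork node beta ∈ conditioning set.
  P3: blocked at chain node lam ∈ conditioning set.
  P4: blocked at fork node lam ∈ conditioning set.
{beta, lam} contains no descendant of eta and blocks every backdoor path.
Every element of {beta, lam} is needed (dropping beta leaves P2 open; dropping lam leaves P4 open), so no proper subset is valid.
Among all size-2 subsets of the eligible variables, only {beta, lam} blocks every backdoor path, so it is the unique smallest valid adjustment set.

{beta, lam}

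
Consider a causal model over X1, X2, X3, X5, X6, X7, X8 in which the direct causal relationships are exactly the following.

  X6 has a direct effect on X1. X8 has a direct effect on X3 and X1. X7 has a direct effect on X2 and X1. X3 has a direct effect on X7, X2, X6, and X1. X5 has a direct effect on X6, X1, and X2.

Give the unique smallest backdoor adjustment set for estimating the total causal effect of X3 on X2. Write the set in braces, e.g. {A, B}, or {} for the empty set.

{}

Variables eligible for adjustment (non-descendants of X3, excluding X3 and X2): {X5, X8}.
Backdoor paths from X3 to X2:
  P1: X3 <- X8 -> X1 <- X5 -> X2
  P2: X3 <- X8 -> X1 <- X6 <- X5 -> X2
  P3: X3 <- X8 -> X1 <- X7 -> X2
Each backdoor path contains an unconditioned collider, so every path is already blocked with the empty conditioning set:
  P1: blocked at collider X1 (neither it nor any descendant is in the conditioning set).
  P2: blocked at collider X1 (neither it nor any descendant is in the conditioning set).
  P3: blocked at collider X1 (neither it nor any descendant is in the conditioning set).
The empty set is therefore the unique smallest valid set.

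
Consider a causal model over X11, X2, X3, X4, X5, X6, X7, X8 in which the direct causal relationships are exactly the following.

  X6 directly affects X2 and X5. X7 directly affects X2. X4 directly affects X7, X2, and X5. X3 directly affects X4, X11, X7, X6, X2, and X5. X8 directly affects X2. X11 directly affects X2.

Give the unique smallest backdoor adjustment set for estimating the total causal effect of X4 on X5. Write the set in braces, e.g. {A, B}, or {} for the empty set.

Variables eligible for adjustment (non-descendants of X4, excluding X4 and X5): {X11, X3, X6, X8}.
Backdoor paths from X4 to X5:
  P1: X4 <- X3 -> X6 -> X5
  P2: X4 <- X3 -> X5
  P3: X4 <- X3 -> X11 -> X2 <- X6 -> X5
  P4: X4 <- X3 -> X7 -> X2 <- X6 -> X5
  P5: X4 <- X3 -> X2 <- X6 -> X5
The empty set is not sufficient: P1 (X4 <- X3 -> X6 -> X5) has no collider blocking it and no conditioned non-collider, so it is open.
Try {X3}:
  P1: blocked at fork node X3 ∈ conditioning set.
  P2: blocked at fork node X3 ∈ conditioning set.
  P3: blocked at fork node X3 ∈ conditioning set.
  P4: blocked at fork node X3 ∈ conditioning set.
  P5: blocked at fork node X3 ∈ conditioning set.
{X3} contains no descendant of X4 and blocks every backdoor path.
No other singleton works — e.g. {X6} leaves P2 open — so {X3} is the unique smallest valid adjustment set.

{X3}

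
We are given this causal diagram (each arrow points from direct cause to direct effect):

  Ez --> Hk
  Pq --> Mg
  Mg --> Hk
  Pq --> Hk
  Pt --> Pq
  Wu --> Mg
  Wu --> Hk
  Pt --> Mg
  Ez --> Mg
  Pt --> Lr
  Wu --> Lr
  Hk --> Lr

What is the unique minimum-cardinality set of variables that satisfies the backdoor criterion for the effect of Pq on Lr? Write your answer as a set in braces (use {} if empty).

{Pt}

Variables eligible for adjustment (non-descendants of Pq, excluding Pq and Lr): {Ez, Pt, Wu}.
Backdoor paths from Pq to Lr:
  P1: Pq <- Pt -> Mg <- Ez -> Hk <- Wu -> Lr
  P2: Pq <- Pt -> Mg <- Ez -> Hk -> Lr
  P3: Pq <- Pt -> Mg <- Wu -> Hk -> Lr
  P4: Pq <- Pt -> Mg <- Wu -> Lr
  P5: Pq <- Pt -> Mg -> Hk <- Wu -> Lr
  P6: Pq <- Pt -> Mg -> Hk -> Lr
  P7: Pq <- Pt -> Lr
The empty set is not sufficient: P6 (Pq <- Pt -> Mg -> Hk -> Lr) has no collider blocking it and no conditioned non-collider, so it is open.
Try {Pt}:
  P1: blocked at fork node Pt ∈ conditioning set.
  P2: blocked at fork node Pt ∈ conditioning set.
  P3: blocked at fork node Pt ∈ conditioning set.
  P4: blocked at fork node Pt ∈ conditioning set.
  P5: blocked at fork node Pt ∈ conditioning set.
  P6: blocked at fork node Pt ∈ conditioning set.
  P7: blocked at fork node Pt ∈ conditioning set.
{Pt} contains no descendant of Pq and blocks every backdoor path.
No other singleton works — e.g. {Ez} leaves P6 open — so {Pt} is the unique smallest valid adjustment set.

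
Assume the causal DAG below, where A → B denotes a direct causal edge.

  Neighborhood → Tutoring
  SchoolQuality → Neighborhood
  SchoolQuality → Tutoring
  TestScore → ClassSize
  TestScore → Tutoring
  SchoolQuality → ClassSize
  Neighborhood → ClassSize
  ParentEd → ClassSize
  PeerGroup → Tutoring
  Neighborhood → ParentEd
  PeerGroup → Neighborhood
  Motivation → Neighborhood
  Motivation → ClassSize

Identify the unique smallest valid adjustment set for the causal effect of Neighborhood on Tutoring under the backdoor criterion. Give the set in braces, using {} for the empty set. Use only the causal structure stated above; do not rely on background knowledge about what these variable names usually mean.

Variables eligible for adjustment (non-descendants of Neighborhood, excluding Neighborhood and Tutoring): {Motivation, PeerGroup, SchoolQuality, TestScore}.
Backdoor paths from Neighborhood to Tutoring:
  P1: Neighborhood <- SchoolQuality -> Tutoring
  P2: Neighborhood <- SchoolQuality -> ClassSize <- TestScore -> Tutoring
  P3: Neighborhood <- PeerGroup -> Tutoring
  P4: Neighborhood <- Motivation -> ClassSize <- SchoolQuality -> Tutoring
  P5: Neighborhood <- Motivation -> ClassSize <- TestScore -> Tutoring
The empty set is not sufficient: P1 (Neighborhood <- SchoolQuality -> Tutoring) has no collider blocking it and no conditioned non-collider, so it is open.
Try {PeerGroup, SchoolQuality}:
  P1: blocked at fork node SchoolQuality ∈ conditioning set.
  P2: blocked at fork node SchoolQuality ∈ conditioning set.
  P3: blocked at fork node PeerGroup ∈ conditioning set.
  P4: blocked at collider ClassSize (neither it nor any descendant is in the conditioning set).
  P5: blocked at collider ClassSize (neither it nor any descendant is in the conditioning set).
{PeerGroup, SchoolQuality} contains no descendant of Neighborhood and blocks every backdoor path.
Every element of {PeerGroup, SchoolQuality} is needed (dropping PeerGroup leaves P3 open; dropping SchoolQuality leaves P1 open), so no proper subset is valid.
Among all size-2 subsets of the eligible variables, only {PeerGroup, SchoolQuality} blocks every backdoor path, so it is the unique smallest valid adjustment set.

{PeerGroup, SchoolQuality}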